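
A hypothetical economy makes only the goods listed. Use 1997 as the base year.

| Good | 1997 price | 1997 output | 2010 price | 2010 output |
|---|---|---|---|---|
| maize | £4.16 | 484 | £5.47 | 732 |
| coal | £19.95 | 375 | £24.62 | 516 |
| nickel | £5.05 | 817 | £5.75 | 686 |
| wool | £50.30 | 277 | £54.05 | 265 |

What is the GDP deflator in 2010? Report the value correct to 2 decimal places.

116.07

Nominal GDP 2010 = 5.47·732 + 24.62·516 + 5.75·686 + 54.05·265 = 34975.71.
Real GDP 2010 (at 1997 prices) = 4.16·732 + 19.95·516 + 5.05·686 + 50.30·265 = 30133.12.
Deflator = Nominal/Real × 100 = 34975.71/30133.12 × 100 = 116.071.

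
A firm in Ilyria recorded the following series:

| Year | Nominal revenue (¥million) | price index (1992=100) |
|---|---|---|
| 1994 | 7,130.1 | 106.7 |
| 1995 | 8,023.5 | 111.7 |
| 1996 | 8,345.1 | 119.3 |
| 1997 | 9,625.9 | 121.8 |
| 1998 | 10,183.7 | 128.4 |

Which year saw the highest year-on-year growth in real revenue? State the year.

1997

1995: real = 8023.5/1.117 = 7183.08; growth vs 1994 (6682.38) = 7.49%.
1996: real = 8345.1/1.193 = 6995.05; growth vs 1995 (7183.08) = -2.62%.
1997: real = 9625.9/1.218 = 7903.04; growth vs 1996 (6995.05) = 12.98%.
1998: real = 10183.7/1.284 = 7931.23; growth vs 1997 (7903.04) = 0.36%.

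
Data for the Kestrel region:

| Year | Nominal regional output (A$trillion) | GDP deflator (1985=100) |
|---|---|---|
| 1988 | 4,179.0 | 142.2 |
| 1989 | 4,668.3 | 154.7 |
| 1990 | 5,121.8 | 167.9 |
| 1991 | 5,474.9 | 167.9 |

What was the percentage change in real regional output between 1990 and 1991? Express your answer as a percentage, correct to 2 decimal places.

6.89%

Real regional output 1990 = 5121.8/1.679 = 3050.51.
Real regional output 1991 = 5474.9/1.679 = 3260.81.
Change = 3260.81/3050.51 − 1 = 0.0689.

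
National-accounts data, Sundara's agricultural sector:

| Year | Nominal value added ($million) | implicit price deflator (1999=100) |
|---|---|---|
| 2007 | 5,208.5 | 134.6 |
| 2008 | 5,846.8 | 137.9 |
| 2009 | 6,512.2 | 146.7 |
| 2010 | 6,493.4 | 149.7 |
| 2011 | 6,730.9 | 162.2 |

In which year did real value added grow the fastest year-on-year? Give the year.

2008: real = 5846.8/1.379 = 4239.88; growth vs 2007 (3869.61) = 9.57%.
2009: real = 6512.2/1.467 = 4439.13; growth vs 2008 (4239.88) = 4.70%.
2010: real = 6493.4/1.497 = 4337.61; growth vs 2009 (4439.13) = -2.29%.
2011: real = 6730.9/1.622 = 4149.75; growth vs 2010 (4337.61) = -4.33%.

2008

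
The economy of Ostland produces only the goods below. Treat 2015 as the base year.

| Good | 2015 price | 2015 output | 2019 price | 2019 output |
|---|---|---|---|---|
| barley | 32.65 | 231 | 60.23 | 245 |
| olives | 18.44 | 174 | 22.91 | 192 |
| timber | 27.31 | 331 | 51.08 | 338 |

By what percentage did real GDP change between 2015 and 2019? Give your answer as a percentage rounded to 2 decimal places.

4.95%

Real GDP 2015 = Nominal GDP 2015 = 32.65·231 + 18.44·174 + 27.31·331 = 19790.32.
Real GDP 2019 (at 2015 prices) = 32.65·245 + 18.44·192 + 27.31·338 = 20770.51.
Real growth = 20770.51/19790.32 − 1 = 0.0495.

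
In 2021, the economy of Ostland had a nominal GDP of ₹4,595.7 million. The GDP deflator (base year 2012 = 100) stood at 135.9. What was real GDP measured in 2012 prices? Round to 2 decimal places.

Real GDP = Nominal / (GDP deflator/100) = 4595.7 / 1.359 = 3381.68.

₹3,381.68 million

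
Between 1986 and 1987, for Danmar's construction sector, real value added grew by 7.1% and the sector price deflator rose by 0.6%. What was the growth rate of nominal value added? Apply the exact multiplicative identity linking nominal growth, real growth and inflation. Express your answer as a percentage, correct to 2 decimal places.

7.74%

(1 + g_nom) = (1 + g_real)(1 + π) = 1.0710 × 1.0060 = 1.07743.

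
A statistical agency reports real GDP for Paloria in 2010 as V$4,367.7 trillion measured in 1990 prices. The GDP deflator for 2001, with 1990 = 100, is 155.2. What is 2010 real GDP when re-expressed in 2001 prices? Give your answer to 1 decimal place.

Real GDP in 2001 prices = Real GDP in 1990 prices × (P_2001/P_1990) = 4367.7 × 1.552 = 6778.67.

V$6,778.7 trillion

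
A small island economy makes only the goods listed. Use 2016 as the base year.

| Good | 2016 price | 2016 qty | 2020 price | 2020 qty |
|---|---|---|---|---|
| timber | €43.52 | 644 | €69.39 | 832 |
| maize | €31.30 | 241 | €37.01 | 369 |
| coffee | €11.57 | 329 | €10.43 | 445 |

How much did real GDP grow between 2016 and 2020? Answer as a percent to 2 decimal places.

34.36%

Real GDP 2016 = Nominal GDP 2016 = 43.52·644 + 31.30·241 + 11.57·329 = 39376.71.
Real GDP 2020 (at 2016 prices) = 43.52·832 + 31.30·369 + 11.57·445 = 52906.99.
Real growth = 52906.99/39376.71 − 1 = 0.3436.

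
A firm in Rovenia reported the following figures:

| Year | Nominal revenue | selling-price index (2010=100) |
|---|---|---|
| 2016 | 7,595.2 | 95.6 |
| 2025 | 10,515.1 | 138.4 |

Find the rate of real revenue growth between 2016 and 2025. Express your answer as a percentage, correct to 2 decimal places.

Deflate each year: 2016 → 7595.2/0.956 = 7944.77; 2025 → 10515.1/1.384 = 7597.62.
So real revenue changed by 7597.62/7944.77 − 1 = -0.0437, i.e. -4.37%.

-4.37%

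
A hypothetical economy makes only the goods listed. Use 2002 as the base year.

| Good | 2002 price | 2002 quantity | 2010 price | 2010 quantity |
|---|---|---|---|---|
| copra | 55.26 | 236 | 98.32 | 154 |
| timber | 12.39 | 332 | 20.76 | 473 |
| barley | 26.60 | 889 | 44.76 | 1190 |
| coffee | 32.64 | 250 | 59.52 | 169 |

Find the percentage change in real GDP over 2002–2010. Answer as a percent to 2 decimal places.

Real GDP 2002 = Nominal GDP 2002 = 55.26·236 + 12.39·332 + 26.60·889 + 32.64·250 = 48962.24.
Real GDP 2010 (at 2002 prices) = 55.26·154 + 12.39·473 + 26.60·1190 + 32.64·169 = 51540.67.
Real growth = 51540.67/48962.24 − 1 = 0.0527.

5.27%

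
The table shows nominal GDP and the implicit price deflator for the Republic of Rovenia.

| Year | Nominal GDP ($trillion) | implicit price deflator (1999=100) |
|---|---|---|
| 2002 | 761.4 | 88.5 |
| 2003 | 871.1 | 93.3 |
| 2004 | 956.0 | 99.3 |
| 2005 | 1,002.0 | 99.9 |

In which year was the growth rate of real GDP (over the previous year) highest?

2003: real = 871.1/0.933 = 933.65; growth vs 2002 (860.34) = 8.52%.
2004: real = 956.0/0.993 = 962.74; growth vs 2003 (933.65) = 3.12%.
2005: real = 1002.0/0.999 = 1003.00; growth vs 2004 (962.74) = 4.18%.

2003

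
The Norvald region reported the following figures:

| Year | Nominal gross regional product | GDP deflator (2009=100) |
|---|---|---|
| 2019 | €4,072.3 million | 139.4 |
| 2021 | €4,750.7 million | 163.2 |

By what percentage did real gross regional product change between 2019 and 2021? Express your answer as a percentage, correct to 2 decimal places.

-0.35%

Real gross regional product 2019 = 4072.3 / 1.394 = 2921.31.
Real gross regional product 2021 = 4750.7 / 1.632 = 2910.97.
Real growth = 2910.97 / 2921.31 − 1 = -0.0035.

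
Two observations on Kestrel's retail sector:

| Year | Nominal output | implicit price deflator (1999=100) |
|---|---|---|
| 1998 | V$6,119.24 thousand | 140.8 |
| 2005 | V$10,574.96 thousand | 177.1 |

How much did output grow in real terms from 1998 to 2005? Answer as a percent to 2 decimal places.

Real output 1998 = 6119.24 / 1.408 = 4346.05.
Real output 2005 = 10574.96 / 1.771 = 5971.18.
Real growth = 5971.18 / 4346.05 − 1 = 0.3739.

37.39%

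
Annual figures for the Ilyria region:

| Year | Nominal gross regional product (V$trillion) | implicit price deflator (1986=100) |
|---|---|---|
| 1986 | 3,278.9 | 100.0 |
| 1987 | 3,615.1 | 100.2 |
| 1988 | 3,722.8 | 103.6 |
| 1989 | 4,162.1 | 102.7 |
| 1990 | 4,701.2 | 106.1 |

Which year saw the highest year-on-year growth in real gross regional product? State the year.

1987: real = 3615.1/1.002 = 3607.88; growth vs 1986 (3278.90) = 10.03%.
1988: real = 3722.8/1.036 = 3593.44; growth vs 1987 (3607.88) = -0.40%.
1989: real = 4162.1/1.027 = 4052.68; growth vs 1988 (3593.44) = 12.78%.
1990: real = 4701.2/1.061 = 4430.91; growth vs 1989 (4052.68) = 9.33%.

1989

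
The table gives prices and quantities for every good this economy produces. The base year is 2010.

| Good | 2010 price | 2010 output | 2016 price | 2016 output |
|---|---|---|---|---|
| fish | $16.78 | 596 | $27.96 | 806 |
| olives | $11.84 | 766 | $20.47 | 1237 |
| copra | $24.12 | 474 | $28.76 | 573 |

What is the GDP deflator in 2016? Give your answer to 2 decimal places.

Nominal GDP 2016 = 27.96·806 + 20.47·1237 + 28.76·573 = 64336.63.
Real GDP 2016 (at 2010 prices) = 16.78·806 + 11.84·1237 + 24.12·573 = 41991.52.
Deflator = Nominal/Real × 100 = 64336.63/41991.52 × 100 = 153.213.

153.21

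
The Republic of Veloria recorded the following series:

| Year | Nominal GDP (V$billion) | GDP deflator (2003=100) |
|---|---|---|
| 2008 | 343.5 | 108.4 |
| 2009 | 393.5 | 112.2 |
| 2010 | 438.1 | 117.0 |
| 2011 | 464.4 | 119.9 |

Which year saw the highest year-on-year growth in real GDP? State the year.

2009

2009: real = 393.5/1.122 = 350.71; growth vs 2008 (316.88) = 10.68%.
2010: real = 438.1/1.170 = 374.44; growth vs 2009 (350.71) = 6.77%.
2011: real = 464.4/1.199 = 387.32; growth vs 2010 (374.44) = 3.44%.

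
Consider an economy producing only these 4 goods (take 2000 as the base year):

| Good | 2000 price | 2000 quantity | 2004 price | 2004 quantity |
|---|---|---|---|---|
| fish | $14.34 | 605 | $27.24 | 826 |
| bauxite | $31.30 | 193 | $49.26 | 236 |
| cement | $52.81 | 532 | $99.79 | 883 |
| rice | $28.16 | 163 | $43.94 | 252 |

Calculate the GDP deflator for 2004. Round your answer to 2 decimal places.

Nominal GDP 2004 = 27.24·826 + 49.26·236 + 99.79·883 + 43.94·252 = 133313.05.
Real GDP 2004 (at 2000 prices) = 14.34·826 + 31.30·236 + 52.81·883 + 28.16·252 = 72959.19.
Deflator = Nominal/Real × 100 = 133313.05/72959.19 × 100 = 182.723.

182.72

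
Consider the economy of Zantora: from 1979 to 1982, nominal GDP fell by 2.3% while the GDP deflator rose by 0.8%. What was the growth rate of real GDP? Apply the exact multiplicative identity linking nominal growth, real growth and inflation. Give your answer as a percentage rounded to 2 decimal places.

-3.08%

(1 + g_nom) = (1 + g_real)(1 + π), so g_real = 0.9770 / 1.0080 − 1 = -0.03075.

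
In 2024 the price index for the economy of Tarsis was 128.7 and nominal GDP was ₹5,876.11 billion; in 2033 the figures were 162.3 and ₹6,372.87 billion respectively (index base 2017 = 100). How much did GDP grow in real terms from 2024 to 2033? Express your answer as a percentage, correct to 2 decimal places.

Real GDP 2024 = 5876.11 / 1.287 = 4565.74.
Real GDP 2033 = 6372.87 / 1.623 = 3926.60.
Real growth = 3926.60 / 4565.74 − 1 = -0.1400.

-14.00%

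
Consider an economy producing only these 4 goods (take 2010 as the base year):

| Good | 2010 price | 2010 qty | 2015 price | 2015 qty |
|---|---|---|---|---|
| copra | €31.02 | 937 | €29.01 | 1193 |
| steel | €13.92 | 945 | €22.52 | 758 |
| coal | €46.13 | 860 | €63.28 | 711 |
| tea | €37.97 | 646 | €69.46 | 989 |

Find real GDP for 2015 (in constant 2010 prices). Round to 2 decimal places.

€117908.98

Real GDP 2015 = Σ (p_2010 × q_2015) = 31.02·1193 + 13.92·758 + 46.13·711 + 37.97·989 = 117908.98.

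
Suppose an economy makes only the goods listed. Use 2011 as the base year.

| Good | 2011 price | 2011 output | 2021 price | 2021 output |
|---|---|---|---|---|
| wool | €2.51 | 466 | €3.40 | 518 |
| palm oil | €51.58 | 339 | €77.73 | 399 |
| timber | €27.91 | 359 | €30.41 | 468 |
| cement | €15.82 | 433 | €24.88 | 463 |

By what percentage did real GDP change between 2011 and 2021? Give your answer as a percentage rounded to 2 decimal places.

Real GDP 2011 = Nominal GDP 2011 = 2.51·466 + 51.58·339 + 27.91·359 + 15.82·433 = 35525.03.
Real GDP 2021 (at 2011 prices) = 2.51·518 + 51.58·399 + 27.91·468 + 15.82·463 = 42267.14.
Real growth = 42267.14/35525.03 − 1 = 0.1898.

18.98%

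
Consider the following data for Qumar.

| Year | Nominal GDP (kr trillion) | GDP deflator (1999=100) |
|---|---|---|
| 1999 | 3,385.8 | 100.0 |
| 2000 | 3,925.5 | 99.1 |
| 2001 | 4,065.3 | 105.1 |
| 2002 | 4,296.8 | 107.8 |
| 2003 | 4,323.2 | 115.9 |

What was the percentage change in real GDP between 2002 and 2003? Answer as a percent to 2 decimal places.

Real GDP 2002 = 4296.8/1.078 = 3985.90.
Real GDP 2003 = 4323.2/1.159 = 3730.11.
Change = 3730.11/3985.90 − 1 = -0.0642.

-6.42%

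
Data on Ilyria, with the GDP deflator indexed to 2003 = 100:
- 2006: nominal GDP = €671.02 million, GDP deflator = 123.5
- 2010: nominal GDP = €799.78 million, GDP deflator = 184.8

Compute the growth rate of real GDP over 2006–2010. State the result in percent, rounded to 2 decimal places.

-20.35%

Deflate each year: 2006 → 671.02/1.235 = 543.34; 2010 → 799.78/1.848 = 432.78.
So real GDP changed by 432.78/543.34 − 1 = -0.2035, i.e. -20.35%.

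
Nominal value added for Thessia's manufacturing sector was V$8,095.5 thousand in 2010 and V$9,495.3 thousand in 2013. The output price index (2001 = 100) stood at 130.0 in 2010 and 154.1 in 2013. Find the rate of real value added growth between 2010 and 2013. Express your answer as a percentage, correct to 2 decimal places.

Deflate each year: 2010 → 8095.5/1.300 = 6227.31; 2013 → 9495.3/1.541 = 6161.78.
So real value added changed by 6161.78/6227.31 − 1 = -0.0105, i.e. -1.05%.

-1.05%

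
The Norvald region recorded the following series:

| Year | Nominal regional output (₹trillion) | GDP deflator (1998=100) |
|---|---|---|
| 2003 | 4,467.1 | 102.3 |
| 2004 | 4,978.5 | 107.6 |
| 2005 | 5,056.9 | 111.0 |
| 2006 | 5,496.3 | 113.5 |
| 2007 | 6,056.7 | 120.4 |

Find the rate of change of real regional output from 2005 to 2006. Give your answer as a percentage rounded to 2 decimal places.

6.30%

Real regional output 2005 = 5056.9/1.110 = 4555.77.
Real regional output 2006 = 5496.3/1.135 = 4842.56.
Change = 4842.56/4555.77 − 1 = 0.0630.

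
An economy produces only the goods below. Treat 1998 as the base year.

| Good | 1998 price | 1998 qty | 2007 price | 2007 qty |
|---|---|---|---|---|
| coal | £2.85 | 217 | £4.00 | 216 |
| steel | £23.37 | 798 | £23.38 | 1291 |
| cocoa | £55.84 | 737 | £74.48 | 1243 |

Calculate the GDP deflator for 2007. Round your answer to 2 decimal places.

123.39

Nominal GDP 2007 = 4.00·216 + 23.38·1291 + 74.48·1243 = 123626.22.
Real GDP 2007 (at 1998 prices) = 2.85·216 + 23.37·1291 + 55.84·1243 = 100195.39.
Deflator = Nominal/Real × 100 = 123626.22/100195.39 × 100 = 123.385.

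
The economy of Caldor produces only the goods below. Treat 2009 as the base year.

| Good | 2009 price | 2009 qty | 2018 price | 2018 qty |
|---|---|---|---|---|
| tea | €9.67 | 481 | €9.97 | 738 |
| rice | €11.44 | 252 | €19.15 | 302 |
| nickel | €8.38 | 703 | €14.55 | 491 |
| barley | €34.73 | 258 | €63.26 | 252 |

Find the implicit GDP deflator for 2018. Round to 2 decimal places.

Nominal GDP 2018 = 9.97·738 + 19.15·302 + 14.55·491 + 63.26·252 = 36226.73.
Real GDP 2018 (at 2009 prices) = 9.67·738 + 11.44·302 + 8.38·491 + 34.73·252 = 23457.88.
Deflator = Nominal/Real × 100 = 36226.73/23457.88 × 100 = 154.433.

154.43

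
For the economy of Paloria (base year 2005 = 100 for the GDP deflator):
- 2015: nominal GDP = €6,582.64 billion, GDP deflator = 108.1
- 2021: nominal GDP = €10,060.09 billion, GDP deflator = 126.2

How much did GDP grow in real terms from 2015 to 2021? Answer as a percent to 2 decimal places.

Real GDP 2015 = 6582.64 / 1.081 = 6089.40.
Real GDP 2021 = 10060.09 / 1.262 = 7971.55.
Real growth = 7971.55 / 6089.40 − 1 = 0.3091.

30.91%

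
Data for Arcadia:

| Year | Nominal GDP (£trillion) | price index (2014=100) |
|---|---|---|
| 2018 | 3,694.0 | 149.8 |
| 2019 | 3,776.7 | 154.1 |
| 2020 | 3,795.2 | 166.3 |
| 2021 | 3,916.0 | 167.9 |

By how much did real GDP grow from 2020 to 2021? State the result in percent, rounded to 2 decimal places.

2.20%

Real GDP 2020 = 3795.2/1.663 = 2282.14.
Real GDP 2021 = 3916.0/1.679 = 2332.34.
Change = 2332.34/2282.14 − 1 = 0.0220.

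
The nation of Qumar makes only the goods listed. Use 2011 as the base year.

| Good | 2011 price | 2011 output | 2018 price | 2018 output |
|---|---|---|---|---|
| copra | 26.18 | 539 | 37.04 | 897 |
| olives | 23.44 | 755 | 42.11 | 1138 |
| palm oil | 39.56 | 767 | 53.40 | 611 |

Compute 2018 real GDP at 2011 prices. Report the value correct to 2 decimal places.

Real GDP 2018 = Σ (p_2011 × q_2018) = 26.18·897 + 23.44·1138 + 39.56·611 = 74329.34.

74329.34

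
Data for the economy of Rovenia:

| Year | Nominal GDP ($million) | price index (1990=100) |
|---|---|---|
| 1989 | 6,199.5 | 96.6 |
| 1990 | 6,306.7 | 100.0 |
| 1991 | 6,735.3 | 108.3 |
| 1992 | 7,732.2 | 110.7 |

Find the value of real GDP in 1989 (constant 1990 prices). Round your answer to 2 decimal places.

Real GDP 1989 = 6199.5 / 0.966 = 6417.70.

$6,417.70 million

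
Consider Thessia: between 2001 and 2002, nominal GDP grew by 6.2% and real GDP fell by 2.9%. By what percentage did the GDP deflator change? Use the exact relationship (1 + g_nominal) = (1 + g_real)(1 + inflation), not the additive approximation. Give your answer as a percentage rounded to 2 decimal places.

(1 + g_nom) = (1 + g_real)(1 + π), so π = 1.0620 / 0.9710 − 1 = 0.09372.

9.37%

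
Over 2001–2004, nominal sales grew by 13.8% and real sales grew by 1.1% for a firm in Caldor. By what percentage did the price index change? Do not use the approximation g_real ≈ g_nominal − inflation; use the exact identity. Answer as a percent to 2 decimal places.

(1 + g_nom) = (1 + g_real)(1 + π), so π = 1.1380 / 1.0110 − 1 = 0.12562.

12.56%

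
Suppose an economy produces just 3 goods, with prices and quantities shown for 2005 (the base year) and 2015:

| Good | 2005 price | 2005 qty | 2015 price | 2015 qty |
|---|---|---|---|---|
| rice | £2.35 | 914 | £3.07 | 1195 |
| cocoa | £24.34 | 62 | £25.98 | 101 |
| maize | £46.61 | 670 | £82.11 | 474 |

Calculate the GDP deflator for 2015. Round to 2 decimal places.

165.25

Nominal GDP 2015 = 3.07·1195 + 25.98·101 + 82.11·474 = 45212.77.
Real GDP 2015 (at 2005 prices) = 2.35·1195 + 24.34·101 + 46.61·474 = 27359.73.
Deflator = Nominal/Real × 100 = 45212.77/27359.73 × 100 = 165.253.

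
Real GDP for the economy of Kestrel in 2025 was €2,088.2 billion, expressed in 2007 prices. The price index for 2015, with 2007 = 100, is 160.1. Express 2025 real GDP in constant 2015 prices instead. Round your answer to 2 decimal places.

Real GDP in 2015 prices = Real GDP in 2007 prices × (P_2015/P_2007) = 2088.2 × 1.601 = 3343.21.

€3,343.21 billion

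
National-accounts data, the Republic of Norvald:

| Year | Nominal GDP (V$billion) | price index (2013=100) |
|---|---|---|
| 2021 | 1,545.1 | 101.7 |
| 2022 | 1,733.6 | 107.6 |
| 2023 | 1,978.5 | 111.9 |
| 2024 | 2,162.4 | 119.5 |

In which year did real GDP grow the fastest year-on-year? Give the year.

2022: real = 1733.6/1.076 = 1611.15; growth vs 2021 (1519.27) = 6.05%.
2023: real = 1978.5/1.119 = 1768.10; growth vs 2022 (1611.15) = 9.74%.
2024: real = 2162.4/1.195 = 1809.54; growth vs 2023 (1768.10) = 2.34%.

2023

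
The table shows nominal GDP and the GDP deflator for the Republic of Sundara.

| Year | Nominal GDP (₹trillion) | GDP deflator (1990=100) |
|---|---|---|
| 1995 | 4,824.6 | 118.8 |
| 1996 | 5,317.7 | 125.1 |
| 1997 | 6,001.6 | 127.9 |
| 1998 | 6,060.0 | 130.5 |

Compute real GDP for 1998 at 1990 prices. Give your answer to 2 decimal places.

Real GDP 1998 = 6060.0 / 1.305 = 4643.68.

₹4,643.68 trillion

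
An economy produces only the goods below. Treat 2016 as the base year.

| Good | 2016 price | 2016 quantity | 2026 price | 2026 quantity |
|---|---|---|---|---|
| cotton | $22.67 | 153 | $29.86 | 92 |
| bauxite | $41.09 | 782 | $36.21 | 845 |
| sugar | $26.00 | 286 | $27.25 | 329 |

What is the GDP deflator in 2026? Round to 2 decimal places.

93.27

Nominal GDP 2026 = 29.86·92 + 36.21·845 + 27.25·329 = 42309.82.
Real GDP 2026 (at 2016 prices) = 22.67·92 + 41.09·845 + 26.00·329 = 45360.69.
Deflator = Nominal/Real × 100 = 42309.82/45360.69 × 100 = 93.274.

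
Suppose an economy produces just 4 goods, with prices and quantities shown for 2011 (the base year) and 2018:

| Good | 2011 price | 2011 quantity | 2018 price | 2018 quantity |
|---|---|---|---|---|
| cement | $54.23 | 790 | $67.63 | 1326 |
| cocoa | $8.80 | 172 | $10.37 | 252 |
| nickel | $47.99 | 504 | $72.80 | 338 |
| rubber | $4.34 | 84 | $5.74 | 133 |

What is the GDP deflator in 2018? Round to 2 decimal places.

129.40

Nominal GDP 2018 = 67.63·1326 + 10.37·252 + 72.80·338 + 5.74·133 = 117660.44.
Real GDP 2018 (at 2011 prices) = 54.23·1326 + 8.80·252 + 47.99·338 + 4.34·133 = 90924.42.
Deflator = Nominal/Real × 100 = 117660.44/90924.42 × 100 = 129.405.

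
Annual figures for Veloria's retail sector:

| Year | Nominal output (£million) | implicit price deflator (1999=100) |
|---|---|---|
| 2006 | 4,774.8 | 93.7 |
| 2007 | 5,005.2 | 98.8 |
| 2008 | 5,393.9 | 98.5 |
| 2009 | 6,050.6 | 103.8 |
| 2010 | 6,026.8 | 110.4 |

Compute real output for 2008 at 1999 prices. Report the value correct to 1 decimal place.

£5,476.0 million

Real output 2008 = 5393.9 / 0.985 = 5476.04.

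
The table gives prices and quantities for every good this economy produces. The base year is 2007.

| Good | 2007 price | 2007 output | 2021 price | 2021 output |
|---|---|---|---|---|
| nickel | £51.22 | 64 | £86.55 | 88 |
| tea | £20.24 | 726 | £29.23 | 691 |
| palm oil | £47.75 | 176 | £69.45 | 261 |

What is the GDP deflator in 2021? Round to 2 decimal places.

Nominal GDP 2021 = 86.55·88 + 29.23·691 + 69.45·261 = 45940.78.
Real GDP 2021 (at 2007 prices) = 51.22·88 + 20.24·691 + 47.75·261 = 30955.95.
Deflator = Nominal/Real × 100 = 45940.78/30955.95 × 100 = 148.407.

148.41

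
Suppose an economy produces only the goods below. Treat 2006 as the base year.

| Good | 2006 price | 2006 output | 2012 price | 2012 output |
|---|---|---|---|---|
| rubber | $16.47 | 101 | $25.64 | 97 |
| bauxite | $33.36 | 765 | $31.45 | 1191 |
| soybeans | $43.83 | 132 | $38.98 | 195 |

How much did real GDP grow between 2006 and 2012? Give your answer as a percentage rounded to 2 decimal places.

51.28%

Real GDP 2006 = Nominal GDP 2006 = 16.47·101 + 33.36·765 + 43.83·132 = 32969.43.
Real GDP 2012 (at 2006 prices) = 16.47·97 + 33.36·1191 + 43.83·195 = 49876.20.
Real growth = 49876.20/32969.43 − 1 = 0.5128.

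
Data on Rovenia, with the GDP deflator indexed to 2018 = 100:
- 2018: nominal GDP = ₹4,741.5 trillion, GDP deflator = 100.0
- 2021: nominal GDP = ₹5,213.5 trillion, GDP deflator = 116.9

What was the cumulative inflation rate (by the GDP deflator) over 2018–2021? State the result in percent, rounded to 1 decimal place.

16.9%

Price-level change = 116.9 / 100.0 − 1 = 0.1690.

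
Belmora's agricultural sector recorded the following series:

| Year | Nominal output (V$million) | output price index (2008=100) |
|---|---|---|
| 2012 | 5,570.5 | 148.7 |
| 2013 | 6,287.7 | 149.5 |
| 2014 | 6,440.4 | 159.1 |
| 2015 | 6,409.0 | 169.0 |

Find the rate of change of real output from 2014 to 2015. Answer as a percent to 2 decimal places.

-6.32%

Real output 2014 = 6440.4/1.591 = 4048.02.
Real output 2015 = 6409.0/1.690 = 3792.31.
Change = 3792.31/4048.02 − 1 = -0.0632.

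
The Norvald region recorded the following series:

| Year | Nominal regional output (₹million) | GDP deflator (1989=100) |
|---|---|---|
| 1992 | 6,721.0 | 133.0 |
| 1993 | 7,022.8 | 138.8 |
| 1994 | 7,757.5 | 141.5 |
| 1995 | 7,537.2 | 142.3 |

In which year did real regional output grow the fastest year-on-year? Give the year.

1993: real = 7022.8/1.388 = 5059.65; growth vs 1992 (5053.38) = 0.12%.
1994: real = 7757.5/1.415 = 5482.33; growth vs 1993 (5059.65) = 8.35%.
1995: real = 7537.2/1.423 = 5296.70; growth vs 1994 (5482.33) = -3.39%.

1994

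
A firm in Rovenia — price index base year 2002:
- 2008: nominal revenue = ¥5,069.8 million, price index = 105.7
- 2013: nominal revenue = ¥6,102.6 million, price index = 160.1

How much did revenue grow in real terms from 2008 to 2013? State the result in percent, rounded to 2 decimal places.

Real revenue 2008 = 5069.8 / 1.057 = 4796.40.
Real revenue 2013 = 6102.6 / 1.601 = 3811.74.
Real growth = 3811.74 / 4796.40 − 1 = -0.2053.

-20.53%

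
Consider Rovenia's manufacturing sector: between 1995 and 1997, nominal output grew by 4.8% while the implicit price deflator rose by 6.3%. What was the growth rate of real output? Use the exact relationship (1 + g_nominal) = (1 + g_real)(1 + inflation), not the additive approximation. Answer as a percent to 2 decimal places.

(1 + g_nom) = (1 + g_real)(1 + π), so g_real = 1.0480 / 1.0630 − 1 = -0.01411.

-1.41%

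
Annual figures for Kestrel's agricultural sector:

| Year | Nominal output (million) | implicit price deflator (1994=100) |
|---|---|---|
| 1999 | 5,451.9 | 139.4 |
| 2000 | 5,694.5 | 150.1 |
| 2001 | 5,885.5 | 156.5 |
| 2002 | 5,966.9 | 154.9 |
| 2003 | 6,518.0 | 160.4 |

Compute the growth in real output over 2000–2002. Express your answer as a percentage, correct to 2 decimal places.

Real output 2000 = 5694.5/1.501 = 3793.80.
Real output 2002 = 5966.9/1.549 = 3852.10.
Change = 3852.10/3793.80 − 1 = 0.0154.

1.54%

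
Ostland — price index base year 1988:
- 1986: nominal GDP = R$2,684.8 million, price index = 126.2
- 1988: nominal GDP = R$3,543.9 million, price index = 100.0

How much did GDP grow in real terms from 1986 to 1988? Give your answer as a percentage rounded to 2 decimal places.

Deflate each year: 1986 → 2684.8/1.262 = 2127.42; 1988 → 3543.9/1.000 = 3543.90.
So real GDP changed by 3543.90/2127.42 − 1 = 0.6658, i.e. 66.58%.

66.58%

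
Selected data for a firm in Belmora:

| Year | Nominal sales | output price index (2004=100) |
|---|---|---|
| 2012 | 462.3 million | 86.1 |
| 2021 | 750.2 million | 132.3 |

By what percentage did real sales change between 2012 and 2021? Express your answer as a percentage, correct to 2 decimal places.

Real sales 2012 = 462.3 / 0.861 = 536.93.
Real sales 2021 = 750.2 / 1.323 = 567.04.
Real growth = 567.04 / 536.93 − 1 = 0.0561.

5.61%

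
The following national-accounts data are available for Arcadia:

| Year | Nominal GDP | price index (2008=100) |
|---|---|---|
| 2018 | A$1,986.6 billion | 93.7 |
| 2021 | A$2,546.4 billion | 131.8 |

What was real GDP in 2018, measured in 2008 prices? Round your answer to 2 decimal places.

Real GDP = Nominal / (price index/100) = 1986.6 / 0.937 = 2120.17.

A$2,120.17 billion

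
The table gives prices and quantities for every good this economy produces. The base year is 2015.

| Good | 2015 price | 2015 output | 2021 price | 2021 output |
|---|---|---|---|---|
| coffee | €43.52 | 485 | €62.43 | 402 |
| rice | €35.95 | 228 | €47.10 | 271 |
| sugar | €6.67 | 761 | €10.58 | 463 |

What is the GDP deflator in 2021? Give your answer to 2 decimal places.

Nominal GDP 2021 = 62.43·402 + 47.10·271 + 10.58·463 = 42759.50.
Real GDP 2021 (at 2015 prices) = 43.52·402 + 35.95·271 + 6.67·463 = 30325.70.
Deflator = Nominal/Real × 100 = 42759.50/30325.70 × 100 = 141.001.

141.00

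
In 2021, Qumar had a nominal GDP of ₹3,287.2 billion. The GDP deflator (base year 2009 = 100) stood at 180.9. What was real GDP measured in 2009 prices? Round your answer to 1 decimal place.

Real GDP = Nominal / (GDP deflator/100) = 3287.2 / 1.809 = 1817.14.

₹1,817.1 billion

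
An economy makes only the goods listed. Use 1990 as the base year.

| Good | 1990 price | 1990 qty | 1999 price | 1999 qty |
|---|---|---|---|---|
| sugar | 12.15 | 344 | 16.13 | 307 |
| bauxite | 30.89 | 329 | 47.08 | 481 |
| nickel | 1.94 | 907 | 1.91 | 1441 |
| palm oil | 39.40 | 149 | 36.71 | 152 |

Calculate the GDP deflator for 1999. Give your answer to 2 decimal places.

Nominal GDP 1999 = 16.13·307 + 47.08·481 + 1.91·1441 + 36.71·152 = 35929.62.
Real GDP 1999 (at 1990 prices) = 12.15·307 + 30.89·481 + 1.94·1441 + 39.40·152 = 27372.48.
Deflator = Nominal/Real × 100 = 35929.62/27372.48 × 100 = 131.262.

131.26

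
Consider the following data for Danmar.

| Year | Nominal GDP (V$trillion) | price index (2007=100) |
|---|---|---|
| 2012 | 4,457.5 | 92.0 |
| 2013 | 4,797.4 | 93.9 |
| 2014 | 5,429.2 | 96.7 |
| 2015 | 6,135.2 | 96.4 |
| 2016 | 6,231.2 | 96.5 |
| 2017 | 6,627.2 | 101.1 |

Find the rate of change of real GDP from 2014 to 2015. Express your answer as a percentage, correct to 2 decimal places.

13.36%

Real GDP 2014 = 5429.2/0.967 = 5614.48.
Real GDP 2015 = 6135.2/0.964 = 6364.32.
Change = 6364.32/5614.48 − 1 = 0.1336.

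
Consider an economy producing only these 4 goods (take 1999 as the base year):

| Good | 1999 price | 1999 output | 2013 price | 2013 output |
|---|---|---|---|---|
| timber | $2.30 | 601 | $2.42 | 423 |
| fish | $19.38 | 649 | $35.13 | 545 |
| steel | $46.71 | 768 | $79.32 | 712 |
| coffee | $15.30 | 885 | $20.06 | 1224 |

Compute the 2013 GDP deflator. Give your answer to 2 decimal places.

Nominal GDP 2013 = 2.42·423 + 35.13·545 + 79.32·712 + 20.06·1224 = 101198.79.
Real GDP 2013 (at 1999 prices) = 2.30·423 + 19.38·545 + 46.71·712 + 15.30·1224 = 63519.72.
Deflator = Nominal/Real × 100 = 101198.79/63519.72 × 100 = 159.319.

159.32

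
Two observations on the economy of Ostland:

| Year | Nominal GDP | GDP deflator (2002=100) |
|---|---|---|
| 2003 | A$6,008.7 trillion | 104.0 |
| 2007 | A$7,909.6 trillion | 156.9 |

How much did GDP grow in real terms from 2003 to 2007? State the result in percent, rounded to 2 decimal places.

Real GDP 2003 = 6008.7 / 1.040 = 5777.60.
Real GDP 2007 = 7909.6 / 1.569 = 5041.17.
Real growth = 5041.17 / 5777.60 − 1 = -0.1275.

-12.75%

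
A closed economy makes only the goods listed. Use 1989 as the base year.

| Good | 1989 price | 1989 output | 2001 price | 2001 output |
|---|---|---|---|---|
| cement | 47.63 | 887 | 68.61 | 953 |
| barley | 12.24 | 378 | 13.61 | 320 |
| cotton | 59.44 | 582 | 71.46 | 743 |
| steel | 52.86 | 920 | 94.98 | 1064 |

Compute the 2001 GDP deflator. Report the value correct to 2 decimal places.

Nominal GDP 2001 = 68.61·953 + 13.61·320 + 71.46·743 + 94.98·1064 = 223894.03.
Real GDP 2001 (at 1989 prices) = 47.63·953 + 12.24·320 + 59.44·743 + 52.86·1064 = 149715.15.
Deflator = Nominal/Real × 100 = 223894.03/149715.15 × 100 = 149.547.

149.55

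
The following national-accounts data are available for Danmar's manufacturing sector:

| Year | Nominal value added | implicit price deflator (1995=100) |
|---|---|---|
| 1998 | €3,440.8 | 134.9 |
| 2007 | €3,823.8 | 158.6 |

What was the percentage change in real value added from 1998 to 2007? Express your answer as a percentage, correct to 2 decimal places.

-5.48%

Deflate each year: 1998 → 3440.8/1.349 = 2550.63; 2007 → 3823.8/1.586 = 2410.97.
So real value added changed by 2410.97/2550.63 − 1 = -0.0548, i.e. -5.48%.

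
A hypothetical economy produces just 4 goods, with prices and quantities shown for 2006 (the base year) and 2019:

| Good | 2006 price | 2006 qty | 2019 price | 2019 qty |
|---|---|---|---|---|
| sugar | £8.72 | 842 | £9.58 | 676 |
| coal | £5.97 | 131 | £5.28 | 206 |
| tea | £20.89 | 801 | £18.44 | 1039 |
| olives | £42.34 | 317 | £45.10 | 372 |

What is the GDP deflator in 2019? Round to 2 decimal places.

Nominal GDP 2019 = 9.58·676 + 5.28·206 + 18.44·1039 + 45.10·372 = 43500.12.
Real GDP 2019 (at 2006 prices) = 8.72·676 + 5.97·206 + 20.89·1039 + 42.34·372 = 44579.73.
Deflator = Nominal/Real × 100 = 43500.12/44579.73 × 100 = 97.578.

97.58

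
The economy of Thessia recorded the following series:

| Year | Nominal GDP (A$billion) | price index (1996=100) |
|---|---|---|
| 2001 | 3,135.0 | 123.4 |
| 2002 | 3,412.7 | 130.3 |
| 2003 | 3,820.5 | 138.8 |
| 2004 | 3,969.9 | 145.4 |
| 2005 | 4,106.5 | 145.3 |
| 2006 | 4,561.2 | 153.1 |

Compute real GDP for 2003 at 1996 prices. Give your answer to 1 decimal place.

A$2,752.5 billion

Real GDP 2003 = 3820.5 / 1.388 = 2752.52.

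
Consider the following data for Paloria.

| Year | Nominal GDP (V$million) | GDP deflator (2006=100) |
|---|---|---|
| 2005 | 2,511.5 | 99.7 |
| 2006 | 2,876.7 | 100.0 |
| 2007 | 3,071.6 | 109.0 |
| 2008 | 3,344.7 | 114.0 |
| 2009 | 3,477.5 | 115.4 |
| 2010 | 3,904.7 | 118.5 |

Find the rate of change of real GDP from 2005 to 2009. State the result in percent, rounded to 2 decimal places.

Real GDP 2005 = 2511.5/0.997 = 2519.06.
Real GDP 2009 = 3477.5/1.154 = 3013.43.
Change = 3013.43/2519.06 − 1 = 0.1963.

19.63%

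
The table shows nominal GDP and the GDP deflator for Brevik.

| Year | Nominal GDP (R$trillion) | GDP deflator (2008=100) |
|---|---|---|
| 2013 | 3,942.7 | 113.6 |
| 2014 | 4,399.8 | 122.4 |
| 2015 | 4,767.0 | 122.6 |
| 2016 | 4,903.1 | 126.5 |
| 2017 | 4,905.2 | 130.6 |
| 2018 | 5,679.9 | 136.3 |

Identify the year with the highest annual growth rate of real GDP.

2014: real = 4399.8/1.224 = 3594.61; growth vs 2013 (3470.69) = 3.57%.
2015: real = 4767.0/1.226 = 3888.25; growth vs 2014 (3594.61) = 8.17%.
2016: real = 4903.1/1.265 = 3875.97; growth vs 2015 (3888.25) = -0.32%.
2017: real = 4905.2/1.306 = 3755.90; growth vs 2016 (3875.97) = -3.10%.
2018: real = 5679.9/1.363 = 4167.20; growth vs 2017 (3755.90) = 10.95%.

2018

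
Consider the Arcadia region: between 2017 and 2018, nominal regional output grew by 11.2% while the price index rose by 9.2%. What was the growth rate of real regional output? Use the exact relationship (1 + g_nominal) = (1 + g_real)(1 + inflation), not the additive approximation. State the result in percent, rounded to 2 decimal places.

(1 + g_nom) = (1 + g_real)(1 + π), so g_real = 1.1120 / 1.0920 − 1 = 0.01832.

1.83%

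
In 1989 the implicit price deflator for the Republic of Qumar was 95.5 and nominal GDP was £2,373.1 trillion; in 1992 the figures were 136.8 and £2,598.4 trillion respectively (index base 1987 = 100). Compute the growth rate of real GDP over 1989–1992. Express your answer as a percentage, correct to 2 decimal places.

-23.56%

Deflate each year: 1989 → 2373.1/0.955 = 2484.92; 1992 → 2598.4/1.368 = 1899.42.
So real GDP changed by 1899.42/2484.92 − 1 = -0.2356, i.e. -23.56%.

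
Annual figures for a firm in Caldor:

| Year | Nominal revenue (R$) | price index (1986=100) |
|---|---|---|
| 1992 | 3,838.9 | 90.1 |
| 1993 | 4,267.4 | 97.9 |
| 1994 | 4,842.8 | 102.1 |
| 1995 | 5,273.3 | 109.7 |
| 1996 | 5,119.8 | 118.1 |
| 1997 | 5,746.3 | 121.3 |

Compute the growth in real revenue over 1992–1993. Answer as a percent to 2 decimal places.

2.31%

Real revenue 1992 = 3838.9/0.901 = 4260.71.
Real revenue 1993 = 4267.4/0.979 = 4358.94.
Change = 4358.94/4260.71 − 1 = 0.0231.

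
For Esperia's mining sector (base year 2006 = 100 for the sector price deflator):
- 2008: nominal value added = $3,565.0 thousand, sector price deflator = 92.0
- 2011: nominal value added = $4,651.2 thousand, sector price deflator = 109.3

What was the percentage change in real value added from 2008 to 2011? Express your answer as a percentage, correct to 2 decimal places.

Real value added 2008 = 3565.0 / 0.920 = 3875.00.
Real value added 2011 = 4651.2 / 1.093 = 4255.44.
Real growth = 4255.44 / 3875.00 − 1 = 0.0982.

9.82%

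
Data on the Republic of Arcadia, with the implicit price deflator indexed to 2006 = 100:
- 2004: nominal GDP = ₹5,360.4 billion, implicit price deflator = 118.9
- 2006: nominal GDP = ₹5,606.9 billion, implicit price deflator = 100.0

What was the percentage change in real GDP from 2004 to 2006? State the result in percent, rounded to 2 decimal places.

24.37%

Real GDP 2004 = 5360.4 / 1.189 = 4508.33.
Real GDP 2006 = 5606.9 / 1.000 = 5606.90.
Real growth = 5606.90 / 4508.33 − 1 = 0.2437.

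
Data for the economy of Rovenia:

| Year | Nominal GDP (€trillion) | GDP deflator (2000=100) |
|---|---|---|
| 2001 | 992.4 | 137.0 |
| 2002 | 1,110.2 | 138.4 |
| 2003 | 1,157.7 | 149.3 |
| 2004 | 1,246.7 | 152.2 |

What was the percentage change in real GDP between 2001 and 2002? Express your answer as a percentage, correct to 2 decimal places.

Real GDP 2001 = 992.4/1.370 = 724.38.
Real GDP 2002 = 1110.2/1.384 = 802.17.
Change = 802.17/724.38 − 1 = 0.1074.

10.74%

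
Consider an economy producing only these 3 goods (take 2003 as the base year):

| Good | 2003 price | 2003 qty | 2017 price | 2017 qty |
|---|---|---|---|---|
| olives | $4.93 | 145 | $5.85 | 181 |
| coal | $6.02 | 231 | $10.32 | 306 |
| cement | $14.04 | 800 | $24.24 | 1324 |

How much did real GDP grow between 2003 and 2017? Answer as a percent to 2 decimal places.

59.88%

Real GDP 2003 = Nominal GDP 2003 = 4.93·145 + 6.02·231 + 14.04·800 = 13337.47.
Real GDP 2017 (at 2003 prices) = 4.93·181 + 6.02·306 + 14.04·1324 = 21323.41.
Real growth = 21323.41/13337.47 − 1 = 0.5988.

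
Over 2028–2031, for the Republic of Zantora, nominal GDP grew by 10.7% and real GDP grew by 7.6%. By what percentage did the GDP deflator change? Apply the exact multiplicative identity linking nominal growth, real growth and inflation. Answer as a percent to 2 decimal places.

(1 + g_nom) = (1 + g_real)(1 + π), so π = 1.1070 / 1.0760 − 1 = 0.02881.

2.88%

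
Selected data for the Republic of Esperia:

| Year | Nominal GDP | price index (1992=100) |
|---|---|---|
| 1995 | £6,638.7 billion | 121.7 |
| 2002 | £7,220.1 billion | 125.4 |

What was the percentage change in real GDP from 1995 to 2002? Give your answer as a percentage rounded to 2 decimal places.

Real GDP 1995 = 6638.7 / 1.217 = 5454.97.
Real GDP 2002 = 7220.1 / 1.254 = 5757.66.
Real growth = 5757.66 / 5454.97 − 1 = 0.0555.

5.55%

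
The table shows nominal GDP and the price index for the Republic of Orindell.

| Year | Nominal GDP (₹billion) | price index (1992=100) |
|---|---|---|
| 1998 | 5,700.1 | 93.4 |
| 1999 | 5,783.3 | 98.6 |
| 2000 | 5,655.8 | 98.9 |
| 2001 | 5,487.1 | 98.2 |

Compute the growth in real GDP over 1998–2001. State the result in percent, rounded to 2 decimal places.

Real GDP 1998 = 5700.1/0.934 = 6102.89.
Real GDP 2001 = 5487.1/0.982 = 5587.68.
Change = 5587.68/6102.89 − 1 = -0.0844.

-8.44%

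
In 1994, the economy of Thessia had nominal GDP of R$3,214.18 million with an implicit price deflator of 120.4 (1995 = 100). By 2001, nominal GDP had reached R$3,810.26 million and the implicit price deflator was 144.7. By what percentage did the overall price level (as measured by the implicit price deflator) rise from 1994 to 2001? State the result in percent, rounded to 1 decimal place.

20.2%

Price-level change = 144.7 / 120.4 − 1 = 0.2018.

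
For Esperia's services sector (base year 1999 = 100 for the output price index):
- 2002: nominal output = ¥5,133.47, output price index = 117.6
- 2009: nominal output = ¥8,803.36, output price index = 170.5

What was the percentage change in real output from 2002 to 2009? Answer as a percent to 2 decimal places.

Deflate each year: 2002 → 5133.47/1.176 = 4365.20; 2009 → 8803.36/1.705 = 5163.26.
So real output changed by 5163.26/4365.20 − 1 = 0.1828, i.e. 18.28%.

18.28%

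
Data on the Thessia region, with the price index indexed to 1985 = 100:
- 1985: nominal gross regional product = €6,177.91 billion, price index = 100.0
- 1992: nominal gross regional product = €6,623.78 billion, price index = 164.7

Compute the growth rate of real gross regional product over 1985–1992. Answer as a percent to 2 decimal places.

Real gross regional product 1985 = 6177.91 / 1.000 = 6177.91.
Real gross regional product 1992 = 6623.78 / 1.647 = 4021.72.
Real growth = 4021.72 / 6177.91 − 1 = -0.3490.

-34.90%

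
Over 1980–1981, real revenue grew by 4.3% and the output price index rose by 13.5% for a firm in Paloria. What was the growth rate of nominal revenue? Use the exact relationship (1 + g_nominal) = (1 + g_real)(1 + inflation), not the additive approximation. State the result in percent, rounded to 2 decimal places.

(1 + g_nom) = (1 + g_real)(1 + π) = 1.0430 × 1.1350 = 1.18381.

18.38%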